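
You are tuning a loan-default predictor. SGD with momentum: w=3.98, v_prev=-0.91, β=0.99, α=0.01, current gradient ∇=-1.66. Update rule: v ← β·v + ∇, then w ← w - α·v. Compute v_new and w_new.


v_new = 0.99·-0.91 - 1.66 = -0.9009 - 1.66 = -2.5609
w_new = 3.98 - 0.01·-2.5609 = 3.98 + 0.025609 = 4.005609

v_new=-2.5609, w_new=4.005609


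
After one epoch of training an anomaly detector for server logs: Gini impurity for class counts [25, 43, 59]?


Probabilities: [25/127, 43/127, 59/127] ≈ [0.1969, 0.3386, 0.4646]
Σpᵢ² = (625 + 1849 + 3481)/127² = 5955/16129
Gini = 1 - Σpᵢ² = 1 - 5955/16129 = 0.6308

0.6308


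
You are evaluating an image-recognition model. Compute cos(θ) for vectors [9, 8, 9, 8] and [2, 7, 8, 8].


A·B = 9·2 + 8·7 + 9·8 + 8·8 = 210
‖A‖ = √290 = 17.0294, ‖B‖ = √181 = 13.4536
cos = 210/(√290·√181) = 210/√52490 = 0.9166

0.9166


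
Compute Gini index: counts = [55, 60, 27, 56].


Probabilities: [55/198, 60/198, 27/198, 56/198] ≈ [0.2778, 0.303, 0.1364, 0.2828]
Σpᵢ² = (3025 + 3600 + 729 + 3136)/198² = 10490/39204
Gini = 1 - Σpᵢ² = 1 - 10490/39204 = 0.7324

0.7324


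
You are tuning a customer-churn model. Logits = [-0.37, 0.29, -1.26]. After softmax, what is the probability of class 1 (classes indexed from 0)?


Exponentials: e^-0.37=0.6907, e^0.29=1.3364, e^-1.26=0.2837
Sum = 2.3108
Softmax = [0.2989, 0.5783, 0.1228]
p[1] = 1.3364/2.3108 = 0.5783

0.5783


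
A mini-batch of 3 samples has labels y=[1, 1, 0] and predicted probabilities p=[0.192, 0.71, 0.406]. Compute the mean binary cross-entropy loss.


L[0] = -ln(0.192) = 1.6503
L[1] = -ln(0.71) = 0.3425
L[2] = -ln(1-0.406) = -ln(0.594) = 0.5209
mean = (1.6503 + 0.3425 + 0.5209)/3 = 0.8379

0.8379


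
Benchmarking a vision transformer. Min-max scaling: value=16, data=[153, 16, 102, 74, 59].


min=16, max=153
(16-16)/(153-16) = 0/137 = 0.0

0.0


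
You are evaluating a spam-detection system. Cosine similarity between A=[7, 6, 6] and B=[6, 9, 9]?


A·B = 7·6 + 6·9 + 6·9 = 150
‖A‖ = √121 = 11, ‖B‖ = √198 = 14.0712
cos = 150/(√121·√198) = 150/√23958 = 0.9691

0.9691


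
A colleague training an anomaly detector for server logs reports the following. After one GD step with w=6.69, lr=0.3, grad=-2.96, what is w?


w_new = w - α·∇
= 6.69 - 0.3·-2.96
= 6.69 + 0.888
= 7.578

7.578


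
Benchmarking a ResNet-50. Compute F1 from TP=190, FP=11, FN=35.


Precision = 190/201 = 0.9453
Recall = 190/225 = 0.8444
F1 = 2·P·R/(P+R) = 2·TP/(2·TP+FP+FN) = 380/(380+11+35) = 380/426 = 0.892

0.892


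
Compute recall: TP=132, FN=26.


Recall = TP/(TP+FN)
= 132/(132+26)
= 132/158 = 83.54%

83.54%


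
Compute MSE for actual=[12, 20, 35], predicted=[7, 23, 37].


Squared errors: (12-7)²=25, (20-23)²=9, (35-37)²=4
Sum = 38
MSE = 38/3 = 38/3

38/3


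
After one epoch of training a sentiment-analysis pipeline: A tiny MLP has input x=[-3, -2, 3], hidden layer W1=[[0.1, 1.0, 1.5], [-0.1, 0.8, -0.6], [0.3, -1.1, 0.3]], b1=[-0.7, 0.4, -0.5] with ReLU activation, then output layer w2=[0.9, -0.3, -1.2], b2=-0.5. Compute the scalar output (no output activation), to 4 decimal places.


z1[0] = (0.1)·(-3) + (1.0)·(-2) + (1.5)·(3) - 0.7 = 1.5
z1[1] = (-0.1)·(-3) + (0.8)·(-2) + (-0.6)·(3) + 0.4 = -2.7
z1[2] = (0.3)·(-3) + (-1.1)·(-2) + (0.3)·(3) - 0.5 = 1.7
h = ReLU(z1) = [1.5, 0.0, 1.7]
output = (0.9)·(1.5) + (-0.3)·(0.0) + (-1.2)·(1.7) - 0.5 = -1.19

-1.19


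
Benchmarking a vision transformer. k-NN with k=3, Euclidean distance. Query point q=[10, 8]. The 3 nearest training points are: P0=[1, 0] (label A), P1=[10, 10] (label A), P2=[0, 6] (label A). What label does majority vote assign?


d(q,P0) = 12.0416  (label A)
d(q,P1) = 2.0  (label A)
d(q,P2) = 10.198  (label A)
Votes: A=3, B=0
Majority → A

A


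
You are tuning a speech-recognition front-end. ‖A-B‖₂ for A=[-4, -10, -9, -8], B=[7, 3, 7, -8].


d = √((-4-7)² + (-10-3)² + (-9-7)² + (-8+ 8)²)
  = √(121 + 169 + 256 + 0)
  = √546 = 23.3666

23.3666


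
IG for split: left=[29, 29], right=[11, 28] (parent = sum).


Parent = [40, 57], H_parent = 0.9777
H_left = 1 (n=58), H_right = 0.8582 (n=39)
H_children = (58/97)·1 + (39/97)·0.8582 = 0.943
IG = 0.9777 - 0.943 = 0.0347

0.0347


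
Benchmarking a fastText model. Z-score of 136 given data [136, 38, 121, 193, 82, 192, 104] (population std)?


μ = 123.7143, σ = 52.2322
z = (136 - 123.7143)/52.2322 = 0.2352

0.2352


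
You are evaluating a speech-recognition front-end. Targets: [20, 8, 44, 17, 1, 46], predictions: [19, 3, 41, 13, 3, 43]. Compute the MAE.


Absolute errors: |20-19|=1, |8-3|=5, |44-41|=3, |17-13|=4, |1-3|=2, |46-43|=3
Sum = 18
MAE = 18/6 = 3

3


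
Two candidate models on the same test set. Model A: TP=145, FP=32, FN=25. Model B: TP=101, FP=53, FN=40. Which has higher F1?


Model A: P=145/177=0.8192, R=145/170=0.8529, F1=2PR/(P+R)=2TP/(2TP+FP+FN)=290/347=0.8357
Model B: P=101/154=0.6558, R=101/141=0.7163, F1=2PR/(P+R)=2TP/(2TP+FP+FN)=202/295=0.6847
0.8357 > 0.6847 → Model A

Model A


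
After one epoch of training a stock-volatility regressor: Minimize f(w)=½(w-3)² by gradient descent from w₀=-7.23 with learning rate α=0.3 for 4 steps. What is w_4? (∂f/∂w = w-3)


step 1: grad = -7.23-3 = -10.23; w = -7.23 - 0.3·(-10.23) = -4.161
step 2: grad = -4.161-3 = -7.161; w = -4.161 - 0.3·(-7.161) = -2.0127
step 3: grad = -2.0127-3 = -5.0127; w = -2.0127 - 0.3·(-5.0127) = -0.50889
step 4: grad = -0.50889-3 = -3.50889; w = -0.50889 - 0.3·(-3.50889) = 0.543777

0.543777


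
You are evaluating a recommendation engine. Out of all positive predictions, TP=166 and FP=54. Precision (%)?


Precision = TP/(TP+FP)
= 166/(166+54)
= 166/220 = 75.45%

75.45%


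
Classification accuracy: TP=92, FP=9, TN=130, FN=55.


Accuracy = (TP+TN)/(TP+TN+FP+FN)
= (92+130)/(286)
= 222/286 = 77.62%

77.62%


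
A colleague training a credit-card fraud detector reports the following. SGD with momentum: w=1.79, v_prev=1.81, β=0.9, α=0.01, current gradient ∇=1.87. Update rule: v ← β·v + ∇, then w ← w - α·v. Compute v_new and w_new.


v_new = 0.9·1.81 + 1.87 = 1.629 + 1.87 = 3.499
w_new = 1.79 - 0.01·3.499 = 1.79 - 0.03499 = 1.75501

v_new=3.499, w_new=1.75501


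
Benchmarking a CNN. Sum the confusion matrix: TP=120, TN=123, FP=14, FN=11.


Total = TP + TN + FP + FN
= 120 + 123 + 14 + 11
= 268
(Predicted positive: 134, predicted negative: 134)

268


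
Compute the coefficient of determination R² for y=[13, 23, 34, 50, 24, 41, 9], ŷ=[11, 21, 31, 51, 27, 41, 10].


ȳ = 27.7143
SS_res = Σ(y-ŷ)² = 28
SS_tot = Σ(y-ȳ)² = 1315.43
R² = 1 - SS_res/SS_tot = 1 - 0.0213 = 0.9787

0.9787


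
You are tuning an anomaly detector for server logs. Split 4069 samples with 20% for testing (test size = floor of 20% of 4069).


Test = ⌊4069·20/100⌋ = 813
Train = 4069 - 813 = 3256

Train: 3256, Test: 813


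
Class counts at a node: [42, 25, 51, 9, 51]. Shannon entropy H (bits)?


Probabilities: [42/178, 25/178, 51/178, 9/178, 51/178] ≈ [0.236, 0.1404, 0.2865, 0.0506, 0.2865]
H = -((42/178)·log₂(42/178) + (25/178)·log₂(25/178) + (51/178)·log₂(51/178) + (9/178)·log₂(9/178) + (51/178)·log₂(51/178))
  = 2.1404 bits

2.1404 bits


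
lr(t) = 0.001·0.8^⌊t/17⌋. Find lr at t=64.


n_drops = ⌊64/17⌋ = 3
lr = 0.001·0.8^3 = 0.001·0.512 = 0.000512

0.000512


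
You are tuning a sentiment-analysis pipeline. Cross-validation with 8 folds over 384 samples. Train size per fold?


Fold size = 384/8 = 48
Training per fold = 384 - 48 = 336

336


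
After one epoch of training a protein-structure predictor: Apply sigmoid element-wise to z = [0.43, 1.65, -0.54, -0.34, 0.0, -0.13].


σ(0.43) = 1/(1+e^-0.43) = 0.6059
σ(1.65) = 1/(1+e^-1.65) = 0.8389
σ(-0.54) = 1/(1+e^0.54) = 0.3682
σ(-0.34) = 1/(1+e^0.34) = 0.4158
σ(0.0) = 1/(1+e^-0.0) = 0.5
σ(-0.13) = 1/(1+e^0.13) = 0.4675
result = [0.6059, 0.8389, 0.3682, 0.4158, 0.5, 0.4675]

[0.6059, 0.8389, 0.3682, 0.4158, 0.5, 0.4675]


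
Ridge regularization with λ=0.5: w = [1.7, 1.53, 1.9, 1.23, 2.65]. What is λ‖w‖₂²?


‖w‖₂² = (1.7)² + (1.53)² + (1.9)² + (1.23)² + (2.65)²
     = 2.89 + 2.3409 + 3.61 + 1.5129 + 7.0225
     = 17.3763
λ·‖w‖₂² = 0.5·17.3763 = 8.68815

8.68815


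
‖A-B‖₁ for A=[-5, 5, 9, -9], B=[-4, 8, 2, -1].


d = |-5+ 4| + |5-8| + |9-2| + |-9+ 1|
  = 1 + 3 + 7 + 8
  = 19

19


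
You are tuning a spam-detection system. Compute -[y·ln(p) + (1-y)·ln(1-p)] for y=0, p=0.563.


BCE = -[y·ln(p) + (1-y)·ln(1-p)]
= -0 - 1·ln(1-0.563)
= -ln(0.437) = 0.8278

0.8278


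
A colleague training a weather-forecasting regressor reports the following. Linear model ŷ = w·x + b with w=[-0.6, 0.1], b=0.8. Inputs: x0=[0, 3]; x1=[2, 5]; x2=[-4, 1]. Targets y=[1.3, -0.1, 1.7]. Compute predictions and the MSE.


ŷ0 = (-0.6)·(0) + (0.1)·(3) + 0.8 = 1.1
ŷ1 = (-0.6)·(2) + (0.1)·(5) + 0.8 = 0.1
ŷ2 = (-0.6)·(-4) + (0.1)·(1) + 0.8 = 3.3
errors² = [0.04, 0.04, 2.56]
MSE = 2.6400/3 = 0.88

0.88


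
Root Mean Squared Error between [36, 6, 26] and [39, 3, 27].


MSE = 19/3 = 6.3333
RMSE = √(19/3) = 2.5166

2.5166


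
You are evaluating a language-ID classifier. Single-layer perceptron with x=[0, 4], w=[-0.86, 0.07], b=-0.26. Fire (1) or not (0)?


z = (0)·(-0.86) + (4)·(0.07) - 0.26
  = 0.02
step(z) = 1 (z≥0)

1


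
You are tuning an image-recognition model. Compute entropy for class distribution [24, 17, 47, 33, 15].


Probabilities: [24/136, 17/136, 47/136, 33/136, 15/136] ≈ [0.1765, 0.125, 0.3456, 0.2426, 0.1103]
H = -((24/136)·log₂(24/136) + (17/136)·log₂(17/136) + (47/136)·log₂(47/136) + (33/136)·log₂(33/136) + (15/136)·log₂(15/136))
  = 2.1929 bits

2.1929 bits


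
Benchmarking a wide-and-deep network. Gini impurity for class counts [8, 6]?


Probabilities: [8/14, 6/14] ≈ [0.5714, 0.4286]
Σpᵢ² = (64 + 36)/14² = 100/196
Gini = 1 - Σpᵢ² = 1 - 100/196 = 0.4898

0.4898


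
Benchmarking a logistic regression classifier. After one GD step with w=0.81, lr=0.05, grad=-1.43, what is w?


w_new = w - α·∇
= 0.81 - 0.05·-1.43
= 0.81 + 0.0715
= 0.8815

0.8815


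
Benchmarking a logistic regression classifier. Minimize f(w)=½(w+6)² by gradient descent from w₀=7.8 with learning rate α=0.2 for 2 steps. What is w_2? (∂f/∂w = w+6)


step 1: grad = 7.8+6 = 13.8; w = 7.8 - 0.2·(13.8) = 5.04
step 2: grad = 5.04+6 = 11.04; w = 5.04 - 0.2·(11.04) = 2.832

2.832


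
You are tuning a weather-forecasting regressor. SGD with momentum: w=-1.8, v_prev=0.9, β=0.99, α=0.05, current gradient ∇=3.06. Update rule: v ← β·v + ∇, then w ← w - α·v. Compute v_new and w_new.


v_new = 0.99·0.9 + 3.06 = 0.891 + 3.06 = 3.951
w_new = -1.8 - 0.05·3.951 = -1.8 - 0.19755 = -1.99755

v_new=3.951, w_new=-1.99755


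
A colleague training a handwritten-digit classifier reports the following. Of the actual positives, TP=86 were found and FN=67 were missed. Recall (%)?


Recall = TP/(TP+FN)
= 86/(86+67)
= 86/153 = 56.21%

56.21%


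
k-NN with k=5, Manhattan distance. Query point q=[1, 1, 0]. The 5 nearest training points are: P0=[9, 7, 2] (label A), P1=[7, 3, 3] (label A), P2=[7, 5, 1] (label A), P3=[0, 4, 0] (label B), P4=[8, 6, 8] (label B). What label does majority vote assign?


d(q,P0) = 16  (label A)
d(q,P1) = 11  (label A)
d(q,P2) = 11  (label A)
d(q,P3) = 4  (label B)
d(q,P4) = 20  (label B)
Votes: A=3, B=2
Majority → A

A


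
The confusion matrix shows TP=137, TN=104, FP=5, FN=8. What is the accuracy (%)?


Accuracy = (TP+TN)/(TP+TN+FP+FN)
= (137+104)/(254)
= 241/254 = 94.88%

94.88%


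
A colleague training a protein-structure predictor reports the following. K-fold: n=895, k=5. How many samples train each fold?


Fold size = 895/5 = 179
Training per fold = 895 - 179 = 716

716


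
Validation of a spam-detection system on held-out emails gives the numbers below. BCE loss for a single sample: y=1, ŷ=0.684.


BCE = -[y·ln(p) + (1-y)·ln(1-p)]
= -1·ln(0.684) - 0
= -ln(0.684) = 0.3798

0.3798


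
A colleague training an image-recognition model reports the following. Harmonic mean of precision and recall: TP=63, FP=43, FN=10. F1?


Precision = 63/106 = 0.5943
Recall = 63/73 = 0.863
F1 = 2·P·R/(P+R) = 2·TP/(2·TP+FP+FN) = 126/(126+43+10) = 126/179 = 0.7039

0.7039


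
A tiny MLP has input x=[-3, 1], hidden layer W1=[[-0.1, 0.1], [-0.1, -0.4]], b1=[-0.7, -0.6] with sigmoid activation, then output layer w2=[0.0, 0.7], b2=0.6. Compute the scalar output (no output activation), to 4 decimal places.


z1[0] = (-0.1)·(-3) + (0.1)·(1) - 0.7 = -0.3
z1[1] = (-0.1)·(-3) + (-0.4)·(1) - 0.6 = -0.7
h = sigmoid(z1) = [0.4256, 0.3318]
output = (0.0)·(0.4256) + (0.7)·(0.3318) + 0.6 = 0.8323

0.8323


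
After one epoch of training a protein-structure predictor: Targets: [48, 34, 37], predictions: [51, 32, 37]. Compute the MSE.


Squared errors: (48-51)²=9, (34-32)²=4, (37-37)²=0
Sum = 13
MSE = 13/3 = 13/3

13/3


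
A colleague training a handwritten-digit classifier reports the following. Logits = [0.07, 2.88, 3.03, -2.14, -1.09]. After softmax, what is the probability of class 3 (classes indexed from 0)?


Exponentials: e^0.07=1.0725, e^2.88=17.8143, e^3.03=20.6972, e^-2.14=0.1177, e^-1.09=0.3362
Sum = 40.0379
Softmax = [0.0268, 0.4449, 0.5169, 0.0029, 0.0084]
p[3] = 0.1177/40.0379 = 0.0029

0.0029


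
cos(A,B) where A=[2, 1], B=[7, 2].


A·B = 2·7 + 1·2 = 16
‖A‖ = √5 = 2.2361, ‖B‖ = √53 = 7.2801
cos = 16/(√5·√53) = 16/√265 = 0.9829

0.9829


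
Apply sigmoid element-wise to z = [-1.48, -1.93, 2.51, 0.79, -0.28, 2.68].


σ(-1.48) = 1/(1+e^1.48) = 0.1854
σ(-1.93) = 1/(1+e^1.93) = 0.1268
σ(2.51) = 1/(1+e^-2.51) = 0.9248
σ(0.79) = 1/(1+e^-0.79) = 0.6878
σ(-0.28) = 1/(1+e^0.28) = 0.4305
σ(2.68) = 1/(1+e^-2.68) = 0.9358
result = [0.1854, 0.1268, 0.9248, 0.6878, 0.4305, 0.9358]

[0.1854, 0.1268, 0.9248, 0.6878, 0.4305, 0.9358]


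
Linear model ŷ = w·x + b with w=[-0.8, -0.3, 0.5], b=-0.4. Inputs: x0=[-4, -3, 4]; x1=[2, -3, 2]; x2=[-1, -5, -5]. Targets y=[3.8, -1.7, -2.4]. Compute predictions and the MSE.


ŷ0 = (-0.8)·(-4) + (-0.3)·(-3) + (0.5)·(4) - 0.4 = 5.7
ŷ1 = (-0.8)·(2) + (-0.3)·(-3) + (0.5)·(2) - 0.4 = -0.1
ŷ2 = (-0.8)·(-1) + (-0.3)·(-5) + (0.5)·(-5) - 0.4 = -0.6
errors² = [3.61, 2.56, 3.24]
MSE = 9.4100/3 = 3.1367

3.1367


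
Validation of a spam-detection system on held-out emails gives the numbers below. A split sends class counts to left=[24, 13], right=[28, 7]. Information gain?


Parent = [52, 20], H_parent = 0.8524
H_left = 0.9353 (n=37), H_right = 0.7219 (n=35)
H_children = (37/72)·0.9353 + (35/72)·0.7219 = 0.8316
IG = 0.8524 - 0.8316 = 0.0208

0.0208


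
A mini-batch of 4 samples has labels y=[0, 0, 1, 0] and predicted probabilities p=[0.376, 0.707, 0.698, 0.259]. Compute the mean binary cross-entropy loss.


L[0] = -ln(1-0.376) = -ln(0.624) = 0.4716
L[1] = -ln(1-0.707) = -ln(0.293) = 1.2276
L[2] = -ln(0.698) = 0.3595
L[3] = -ln(1-0.259) = -ln(0.741) = 0.2998
mean = (0.4716 + 1.2276 + 0.3595 + 0.2998)/4 = 0.5896

0.5896


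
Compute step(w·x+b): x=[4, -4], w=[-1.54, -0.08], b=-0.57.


z = (4)·(-1.54) + (-4)·(-0.08) - 0.57
  = -6.41
step(z) = 0 (z<0)

0


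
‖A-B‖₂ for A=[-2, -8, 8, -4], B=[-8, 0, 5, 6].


d = √((-2+ 8)² + (-8-0)² + (8-5)² + (-4-6)²)
  = √(36 + 64 + 9 + 100)
  = √209 = 14.4568

14.4568


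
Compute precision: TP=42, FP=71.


Precision = TP/(TP+FP)
= 42/(42+71)
= 42/113 = 37.17%

37.17%


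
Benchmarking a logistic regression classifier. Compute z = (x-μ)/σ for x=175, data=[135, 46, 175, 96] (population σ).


μ = 113, σ = 47.7127
z = (175 - 113)/47.7127 = 1.2994

1.2994


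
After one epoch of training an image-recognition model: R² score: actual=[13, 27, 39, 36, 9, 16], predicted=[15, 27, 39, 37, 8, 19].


ȳ = 23.3333
SS_res = Σ(y-ŷ)² = 15
SS_tot = Σ(y-ȳ)² = 785.33
R² = 1 - SS_res/SS_tot = 1 - 0.0191 = 0.9809

0.9809


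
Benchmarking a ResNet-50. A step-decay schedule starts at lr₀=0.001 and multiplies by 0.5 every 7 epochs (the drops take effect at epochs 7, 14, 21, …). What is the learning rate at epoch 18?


n_drops = ⌊18/7⌋ = 2
lr = 0.001·0.5^2 = 0.001·0.25 = 0.00025

0.00025


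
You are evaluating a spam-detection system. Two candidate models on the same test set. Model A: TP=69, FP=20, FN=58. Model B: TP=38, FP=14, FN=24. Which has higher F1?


Model A: P=69/89=0.7753, R=69/127=0.5433, F1=2PR/(P+R)=2TP/(2TP+FP+FN)=138/216=0.6389
Model B: P=38/52=0.7308, R=38/62=0.6129, F1=2PR/(P+R)=2TP/(2TP+FP+FN)=76/114=0.6667
0.6389 < 0.6667 → Model B

Model B


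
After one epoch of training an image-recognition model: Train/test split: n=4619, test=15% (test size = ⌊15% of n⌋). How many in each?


Test = ⌊4619·15/100⌋ = 692
Train = 4619 - 692 = 3927

Train: 3927, Test: 692


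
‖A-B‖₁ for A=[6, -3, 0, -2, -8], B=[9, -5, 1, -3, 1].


d = |6-9| + |-3+ 5| + |0-1| + |-2+ 3| + |-8-1|
  = 3 + 2 + 1 + 1 + 9
  = 16

16


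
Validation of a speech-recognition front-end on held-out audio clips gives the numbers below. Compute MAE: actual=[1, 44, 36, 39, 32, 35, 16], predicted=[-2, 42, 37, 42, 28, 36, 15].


Absolute errors: |1+ 2|=3, |44-42|=2, |36-37|=1, |39-42|=3, |32-28|=4, |35-36|=1, |16-15|=1
Sum = 15
MAE = 15/7 = 15/7

15/7


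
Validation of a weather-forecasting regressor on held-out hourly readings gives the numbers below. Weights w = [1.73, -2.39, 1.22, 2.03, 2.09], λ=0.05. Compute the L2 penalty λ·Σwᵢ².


‖w‖₂² = (1.73)² + (-2.39)² + (1.22)² + (2.03)² + (2.09)²
     = 2.9929 + 5.7121 + 1.4884 + 4.1209 + 4.3681
     = 18.6824
λ·‖w‖₂² = 0.05·18.6824 = 0.93412

0.93412


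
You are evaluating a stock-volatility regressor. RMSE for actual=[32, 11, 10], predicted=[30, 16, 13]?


MSE = 38/3 = 12.6667
RMSE = √(38/3) = 3.559

3.559


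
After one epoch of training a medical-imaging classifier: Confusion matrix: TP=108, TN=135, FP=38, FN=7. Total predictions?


Total = TP + TN + FP + FN
= 108 + 135 + 38 + 7
= 288
(Predicted positive: 146, predicted negative: 142)

288


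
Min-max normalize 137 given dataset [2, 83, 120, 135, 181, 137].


min=2, max=181
(137-2)/(181-2) = 135/179 = 0.7542

0.7542


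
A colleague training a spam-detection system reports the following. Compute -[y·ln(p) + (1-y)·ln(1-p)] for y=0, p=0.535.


BCE = -[y·ln(p) + (1-y)·ln(1-p)]
= -0 - 1·ln(1-0.535)
= -ln(0.465) = 0.7657

0.7657


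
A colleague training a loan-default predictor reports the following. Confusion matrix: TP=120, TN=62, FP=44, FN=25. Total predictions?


Total = TP + TN + FP + FN
= 120 + 62 + 44 + 25
= 251
(Predicted positive: 164, predicted negative: 87)

251


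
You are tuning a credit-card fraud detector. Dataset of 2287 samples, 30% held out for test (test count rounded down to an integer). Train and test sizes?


Test = ⌊2287·30/100⌋ = 686
Train = 2287 - 686 = 1601

Train: 1601, Test: 686


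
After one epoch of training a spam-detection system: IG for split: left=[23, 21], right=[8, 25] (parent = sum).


Parent = [31, 46], H_parent = 0.9724
H_left = 0.9985 (n=44), H_right = 0.799 (n=33)
H_children = (44/77)·0.9985 + (33/77)·0.799 = 0.913
IG = 0.9724 - 0.913 = 0.0594

0.0594


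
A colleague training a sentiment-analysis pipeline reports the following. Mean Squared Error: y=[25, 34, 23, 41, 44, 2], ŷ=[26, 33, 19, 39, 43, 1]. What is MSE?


Squared errors: (25-26)²=1, (34-33)²=1, (23-19)²=16, (41-39)²=4, (44-43)²=1, (2-1)²=1
Sum = 24
MSE = 24/6 = 4

4


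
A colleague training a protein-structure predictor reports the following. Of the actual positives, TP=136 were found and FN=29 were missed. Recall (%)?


Recall = TP/(TP+FN)
= 136/(136+29)
= 136/165 = 82.42%

82.42%


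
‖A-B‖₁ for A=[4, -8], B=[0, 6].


d = |4-0| + |-8-6|
  = 4 + 14
  = 18

18


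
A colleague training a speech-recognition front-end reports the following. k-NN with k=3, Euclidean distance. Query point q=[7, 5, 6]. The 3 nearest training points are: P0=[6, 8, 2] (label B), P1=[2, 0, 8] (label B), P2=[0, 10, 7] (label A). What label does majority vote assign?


d(q,P0) = 5.099  (label B)
d(q,P1) = 7.3485  (label B)
d(q,P2) = 8.6603  (label A)
Votes: A=1, B=2
Majority → B

B


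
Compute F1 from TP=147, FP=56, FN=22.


Precision = 147/203 = 0.7241
Recall = 147/169 = 0.8698
F1 = 2·P·R/(P+R) = 2·TP/(2·TP+FP+FN) = 294/(294+56+22) = 294/372 = 0.7903

0.7903


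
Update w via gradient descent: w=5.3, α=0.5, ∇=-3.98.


w_new = w - α·∇
= 5.3 - 0.5·-3.98
= 5.3 + 1.99
= 7.29

7.29


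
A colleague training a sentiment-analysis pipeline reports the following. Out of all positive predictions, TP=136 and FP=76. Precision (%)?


Precision = TP/(TP+FP)
= 136/(136+76)
= 136/212 = 64.15%

64.15%


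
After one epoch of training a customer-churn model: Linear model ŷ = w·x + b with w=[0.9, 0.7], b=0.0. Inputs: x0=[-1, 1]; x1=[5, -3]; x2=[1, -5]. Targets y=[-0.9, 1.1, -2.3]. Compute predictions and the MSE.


ŷ0 = (0.9)·(-1) + (0.7)·(1) + 0.0 = -0.2
ŷ1 = (0.9)·(5) + (0.7)·(-3) + 0.0 = 2.4
ŷ2 = (0.9)·(1) + (0.7)·(-5) + 0.0 = -2.6
errors² = [0.49, 1.69, 0.09]
MSE = 2.2700/3 = 0.7567

0.7567


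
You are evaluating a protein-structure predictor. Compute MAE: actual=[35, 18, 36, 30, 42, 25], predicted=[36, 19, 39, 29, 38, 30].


Absolute errors: |35-36|=1, |18-19|=1, |36-39|=3, |30-29|=1, |42-38|=4, |25-30|=5
Sum = 15
MAE = 15/6 = 5/2

5/2


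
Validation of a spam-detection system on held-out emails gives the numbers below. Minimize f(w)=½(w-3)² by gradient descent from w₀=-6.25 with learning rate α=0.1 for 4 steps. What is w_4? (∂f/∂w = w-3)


step 1: grad = -6.25-3 = -9.25; w = -6.25 - 0.1·(-9.25) = -5.325
step 2: grad = -5.325-3 = -8.325; w = -5.325 - 0.1·(-8.325) = -4.4925
step 3: grad = -4.4925-3 = -7.4925; w = -4.4925 - 0.1·(-7.4925) = -3.74325
step 4: grad = -3.74325-3 = -6.74325; w = -3.74325 - 0.1·(-6.74325) = -3.068925

-3.068925


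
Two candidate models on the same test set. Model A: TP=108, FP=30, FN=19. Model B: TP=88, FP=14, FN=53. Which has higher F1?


Model A: P=108/138=0.7826, R=108/127=0.8504, F1=2PR/(P+R)=2TP/(2TP+FP+FN)=216/265=0.8151
Model B: P=88/102=0.8627, R=88/141=0.6241, F1=2PR/(P+R)=2TP/(2TP+FP+FN)=176/243=0.7243
0.8151 > 0.7243 → Model A

Model A


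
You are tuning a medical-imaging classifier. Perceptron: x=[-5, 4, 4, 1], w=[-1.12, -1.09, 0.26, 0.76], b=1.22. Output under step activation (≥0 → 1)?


z = (-5)·(-1.12) + (4)·(-1.09) + (4)·(0.26) + (1)·(0.76) + 1.22
  = 4.26
step(z) = 1 (z≥0)

1


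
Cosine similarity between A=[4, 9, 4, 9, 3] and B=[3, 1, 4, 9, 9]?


A·B = 4·3 + 9·1 + 4·4 + 9·9 + 3·9 = 145
‖A‖ = √203 = 14.2478, ‖B‖ = √188 = 13.7113
cos = 145/(√203·√188) = 145/√38164 = 0.7422

0.7422


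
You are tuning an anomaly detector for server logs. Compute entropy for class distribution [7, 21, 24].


Probabilities: [7/52, 21/52, 24/52] ≈ [0.1346, 0.4038, 0.4615]
H = -((7/52)·log₂(7/52) + (21/52)·log₂(21/52) + (24/52)·log₂(24/52))
  = 1.4326 bits

1.4326 bits


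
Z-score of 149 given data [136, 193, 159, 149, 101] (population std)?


μ = 147.6, σ = 29.9973
z = (149 - 147.6)/29.9973 = 0.0467

0.0467


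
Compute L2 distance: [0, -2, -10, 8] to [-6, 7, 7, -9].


d = √((0+ 6)² + (-2-7)² + (-10-7)² + (8+ 9)²)
  = √(36 + 81 + 289 + 289)
  = √695 = 26.3629

26.3629


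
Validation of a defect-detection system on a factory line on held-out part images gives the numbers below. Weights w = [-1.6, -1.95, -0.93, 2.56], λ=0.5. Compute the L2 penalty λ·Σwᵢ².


‖w‖₂² = (-1.6)² + (-1.95)² + (-0.93)² + (2.56)²
     = 2.56 + 3.8025 + 0.8649 + 6.5536
     = 13.781
λ·‖w‖₂² = 0.5·13.781 = 6.8905

6.8905


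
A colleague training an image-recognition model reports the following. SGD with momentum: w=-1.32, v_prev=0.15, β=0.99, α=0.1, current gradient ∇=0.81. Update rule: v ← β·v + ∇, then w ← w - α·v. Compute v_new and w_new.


v_new = 0.99·0.15 + 0.81 = 0.1485 + 0.81 = 0.9585
w_new = -1.32 - 0.1·0.9585 = -1.32 - 0.09585 = -1.41585

v_new=0.9585, w_new=-1.41585


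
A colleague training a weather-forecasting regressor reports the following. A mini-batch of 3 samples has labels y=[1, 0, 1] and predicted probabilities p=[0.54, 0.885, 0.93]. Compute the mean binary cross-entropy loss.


L[0] = -ln(0.54) = 0.6162
L[1] = -ln(1-0.885) = -ln(0.115) = 2.1628
L[2] = -ln(0.93) = 0.0726
mean = (0.6162 + 2.1628 + 0.0726)/3 = 0.9505

0.9505


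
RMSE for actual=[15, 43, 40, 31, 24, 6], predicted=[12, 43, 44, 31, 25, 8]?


MSE = 30/6 = 5
RMSE = √(30/6) = 2.2361

2.2361


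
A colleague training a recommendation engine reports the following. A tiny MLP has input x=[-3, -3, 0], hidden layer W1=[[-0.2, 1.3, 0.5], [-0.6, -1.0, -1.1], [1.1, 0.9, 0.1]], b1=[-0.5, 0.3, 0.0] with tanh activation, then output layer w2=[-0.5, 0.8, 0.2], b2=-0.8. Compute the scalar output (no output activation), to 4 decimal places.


z1[0] = (-0.2)·(-3) + (1.3)·(-3) + (0.5)·(0) - 0.5 = -3.8
z1[1] = (-0.6)·(-3) + (-1.0)·(-3) + (-1.1)·(0) + 0.3 = 5.1
z1[2] = (1.1)·(-3) + (0.9)·(-3) + (0.1)·(0) + 0.0 = -6.0
h = tanh(z1) = [-0.999, 0.9999, -1.0]
output = (-0.5)·(-0.999) + (0.8)·(0.9999) + (0.2)·(-1.0) - 0.8 = 0.2994

0.2994


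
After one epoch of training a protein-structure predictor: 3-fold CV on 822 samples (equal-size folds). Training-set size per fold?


Fold size = 822/3 = 274
Training per fold = 822 - 274 = 548

548


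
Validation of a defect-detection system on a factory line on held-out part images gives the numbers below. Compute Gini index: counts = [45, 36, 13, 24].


Probabilities: [45/118, 36/118, 13/118, 24/118] ≈ [0.3814, 0.3051, 0.1102, 0.2034]
Σpᵢ² = (2025 + 1296 + 169 + 576)/118² = 4066/13924
Gini = 1 - Σpᵢ² = 1 - 4066/13924 = 0.708

0.708


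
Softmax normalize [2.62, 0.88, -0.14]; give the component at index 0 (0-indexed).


Exponentials: e^2.62=13.7357, e^0.88=2.4109, e^-0.14=0.8694
Sum = 17.016
Softmax = [0.8072, 0.1417, 0.0511]
p[0] = 13.7357/17.016 = 0.8072

0.8072


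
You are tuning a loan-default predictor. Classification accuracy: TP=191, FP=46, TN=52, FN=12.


Accuracy = (TP+TN)/(TP+TN+FP+FN)
= (191+52)/(301)
= 243/301 = 80.73%

80.73%


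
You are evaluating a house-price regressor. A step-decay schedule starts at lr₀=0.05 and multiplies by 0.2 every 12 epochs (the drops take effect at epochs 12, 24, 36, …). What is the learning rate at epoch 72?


n_drops = ⌊72/12⌋ = 6
lr = 0.05·0.2^6 = 0.05·0.000064 = 0.0000032

0.0000032


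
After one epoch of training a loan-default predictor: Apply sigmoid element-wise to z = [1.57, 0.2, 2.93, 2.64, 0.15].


σ(1.57) = 1/(1+e^-1.57) = 0.8278
σ(0.2) = 1/(1+e^-0.2) = 0.5498
σ(2.93) = 1/(1+e^-2.93) = 0.9493
σ(2.64) = 1/(1+e^-2.64) = 0.9334
σ(0.15) = 1/(1+e^-0.15) = 0.5374
result = [0.8278, 0.5498, 0.9493, 0.9334, 0.5374]

[0.8278, 0.5498, 0.9493, 0.9334, 0.5374]


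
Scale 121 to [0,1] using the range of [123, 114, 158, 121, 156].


min=114, max=158
(121-114)/(158-114) = 7/44 = 0.1591

0.1591


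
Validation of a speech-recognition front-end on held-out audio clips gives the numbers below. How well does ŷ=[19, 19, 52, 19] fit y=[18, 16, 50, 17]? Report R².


ȳ = 25.25
SS_res = Σ(y-ŷ)² = 18
SS_tot = Σ(y-ȳ)² = 818.75
R² = 1 - SS_res/SS_tot = 1 - 0.022 = 0.978

0.978


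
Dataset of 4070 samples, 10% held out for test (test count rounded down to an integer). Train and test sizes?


Test = ⌊4070·10/100⌋ = 407
Train = 4070 - 407 = 3663

Train: 3663, Test: 407


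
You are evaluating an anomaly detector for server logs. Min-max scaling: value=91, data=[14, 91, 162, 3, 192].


min=3, max=192
(91-3)/(192-3) = 88/189 = 0.4656

0.4656


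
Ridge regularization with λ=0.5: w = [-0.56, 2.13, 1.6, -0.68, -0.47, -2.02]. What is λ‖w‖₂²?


‖w‖₂² = (-0.56)² + (2.13)² + (1.6)² + (-0.68)² + (-0.47)² + (-2.02)²
     = 0.3136 + 4.5369 + 2.56 + 0.4624 + 0.2209 + 4.0804
     = 12.1742
λ·‖w‖₂² = 0.5·12.1742 = 6.0871

6.0871


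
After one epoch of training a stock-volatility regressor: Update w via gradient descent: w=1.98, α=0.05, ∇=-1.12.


w_new = w - α·∇
= 1.98 - 0.05·-1.12
= 1.98 + 0.056
= 2.036

2.036


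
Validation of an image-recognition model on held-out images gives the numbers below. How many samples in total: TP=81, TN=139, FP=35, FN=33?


Total = TP + TN + FP + FN
= 81 + 139 + 35 + 33
= 288
(Predicted positive: 116, predicted negative: 172)

288


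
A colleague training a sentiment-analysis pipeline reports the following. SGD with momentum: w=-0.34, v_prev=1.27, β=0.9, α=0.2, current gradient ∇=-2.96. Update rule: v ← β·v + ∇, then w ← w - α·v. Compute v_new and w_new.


v_new = 0.9·1.27 - 2.96 = 1.143 - 2.96 = -1.817
w_new = -0.34 - 0.2·-1.817 = -0.34 + 0.3634 = 0.0234

v_new=-1.817, w_new=0.0234


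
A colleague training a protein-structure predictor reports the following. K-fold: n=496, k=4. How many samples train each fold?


Fold size = 496/4 = 124
Training per fold = 496 - 124 = 372

372


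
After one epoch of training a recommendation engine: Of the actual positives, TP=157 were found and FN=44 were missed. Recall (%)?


Recall = TP/(TP+FN)
= 157/(157+44)
= 157/201 = 78.11%

78.11%


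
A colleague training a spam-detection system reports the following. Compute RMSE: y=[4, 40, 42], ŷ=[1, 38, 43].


MSE = 14/3 = 4.6667
RMSE = √(14/3) = 2.1602

2.1602


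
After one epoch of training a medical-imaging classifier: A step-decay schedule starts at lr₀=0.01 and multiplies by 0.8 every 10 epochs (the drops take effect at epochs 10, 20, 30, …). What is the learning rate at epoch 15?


n_drops = ⌊15/10⌋ = 1
lr = 0.01·0.8^1 = 0.01·0.8 = 0.008

0.008


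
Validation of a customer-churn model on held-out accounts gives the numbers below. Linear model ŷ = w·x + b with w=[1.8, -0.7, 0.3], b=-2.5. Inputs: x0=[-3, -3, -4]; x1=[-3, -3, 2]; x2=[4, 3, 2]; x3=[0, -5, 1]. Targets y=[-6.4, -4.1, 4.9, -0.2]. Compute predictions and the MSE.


ŷ0 = (1.8)·(-3) + (-0.7)·(-3) + (0.3)·(-4) - 2.5 = -7.0
ŷ1 = (1.8)·(-3) + (-0.7)·(-3) + (0.3)·(2) - 2.5 = -5.2
ŷ2 = (1.8)·(4) + (-0.7)·(3) + (0.3)·(2) - 2.5 = 3.2
ŷ3 = (1.8)·(0) + (-0.7)·(-5) + (0.3)·(1) - 2.5 = 1.3
errors² = [0.36, 1.21, 2.89, 2.25]
MSE = 6.7100/4 = 1.6775

1.6775


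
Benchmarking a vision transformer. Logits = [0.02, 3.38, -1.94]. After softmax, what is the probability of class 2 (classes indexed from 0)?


Exponentials: e^0.02=1.0202, e^3.38=29.3708, e^-1.94=0.1437
Sum = 30.5347
Softmax = [0.0334, 0.9619, 0.0047]
p[2] = 0.1437/30.5347 = 0.0047

0.0047


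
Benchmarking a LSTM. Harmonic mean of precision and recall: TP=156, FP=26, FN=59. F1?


Precision = 156/182 = 0.8571
Recall = 156/215 = 0.7256
F1 = 2·P·R/(P+R) = 2·TP/(2·TP+FP+FN) = 312/(312+26+59) = 312/397 = 0.7859

0.7859


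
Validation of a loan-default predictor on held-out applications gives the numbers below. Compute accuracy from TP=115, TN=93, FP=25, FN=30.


Accuracy = (TP+TN)/(TP+TN+FP+FN)
= (115+93)/(263)
= 208/263 = 79.09%

79.09%


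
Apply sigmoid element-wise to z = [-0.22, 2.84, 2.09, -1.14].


σ(-0.22) = 1/(1+e^0.22) = 0.4452
σ(2.84) = 1/(1+e^-2.84) = 0.9448
σ(2.09) = 1/(1+e^-2.09) = 0.8899
σ(-1.14) = 1/(1+e^1.14) = 0.2423
result = [0.4452, 0.9448, 0.8899, 0.2423]

[0.4452, 0.9448, 0.8899, 0.2423]


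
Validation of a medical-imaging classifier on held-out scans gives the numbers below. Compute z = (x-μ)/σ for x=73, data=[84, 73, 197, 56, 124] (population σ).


μ = 106.8, σ = 50.3484
z = (73 - 106.8)/50.3484 = -0.6713

-0.6713


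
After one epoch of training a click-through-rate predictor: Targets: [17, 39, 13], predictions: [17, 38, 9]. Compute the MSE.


Squared errors: (17-17)²=0, (39-38)²=1, (13-9)²=16
Sum = 17
MSE = 17/3 = 17/3

17/3


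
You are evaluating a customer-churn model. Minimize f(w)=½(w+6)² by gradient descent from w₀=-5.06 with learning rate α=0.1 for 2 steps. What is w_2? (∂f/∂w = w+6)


step 1: grad = -5.06+6 = 0.94; w = -5.06 - 0.1·(0.94) = -5.154
step 2: grad = -5.154+6 = 0.846; w = -5.154 - 0.1·(0.846) = -5.2386

-5.2386


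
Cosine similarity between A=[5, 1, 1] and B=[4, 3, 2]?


A·B = 5·4 + 1·3 + 1·2 = 25
‖A‖ = √27 = 5.1962, ‖B‖ = √29 = 5.3852
cos = 25/(√27·√29) = 25/√783 = 0.8934

0.8934


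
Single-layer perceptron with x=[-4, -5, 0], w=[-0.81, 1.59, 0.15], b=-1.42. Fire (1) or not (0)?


z = (-4)·(-0.81) + (-5)·(1.59) + (0)·(0.15) - 1.42
  = -6.13
step(z) = 0 (z<0)

0


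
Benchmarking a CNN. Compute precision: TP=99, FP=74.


Precision = TP/(TP+FP)
= 99/(99+74)
= 99/173 = 57.23%

57.23%


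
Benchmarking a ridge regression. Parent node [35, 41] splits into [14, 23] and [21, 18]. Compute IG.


Parent = [35, 41], H_parent = 0.9955
H_left = 0.9569 (n=37), H_right = 0.9957 (n=39)
H_children = (37/76)·0.9569 + (39/76)·0.9957 = 0.9768
IG = 0.9955 - 0.9768 = 0.0187

0.0187


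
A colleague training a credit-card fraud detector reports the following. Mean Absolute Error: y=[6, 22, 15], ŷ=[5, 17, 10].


Absolute errors: |6-5|=1, |22-17|=5, |15-10|=5
Sum = 11
MAE = 11/3 = 11/3

11/3


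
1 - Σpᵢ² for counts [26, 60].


Probabilities: [26/86, 60/86] ≈ [0.3023, 0.6977]
Σpᵢ² = (676 + 3600)/86² = 4276/7396
Gini = 1 - Σpᵢ² = 1 - 4276/7396 = 0.4218

0.4218


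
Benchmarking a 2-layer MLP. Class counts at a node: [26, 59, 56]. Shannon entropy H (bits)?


Probabilities: [26/141, 59/141, 56/141] ≈ [0.1844, 0.4184, 0.3972]
H = -((26/141)·log₂(26/141) + (59/141)·log₂(59/141) + (56/141)·log₂(56/141))
  = 1.5048 bits

1.5048 bits


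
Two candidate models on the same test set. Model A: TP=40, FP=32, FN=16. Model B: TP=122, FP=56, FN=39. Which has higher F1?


Model A: P=40/72=0.5556, R=40/56=0.7143, F1=2PR/(P+R)=2TP/(2TP+FP+FN)=80/128=0.625
Model B: P=122/178=0.6854, R=122/161=0.7578, F1=2PR/(P+R)=2TP/(2TP+FP+FN)=244/339=0.7198
0.625 < 0.7198 → Model B

Model B


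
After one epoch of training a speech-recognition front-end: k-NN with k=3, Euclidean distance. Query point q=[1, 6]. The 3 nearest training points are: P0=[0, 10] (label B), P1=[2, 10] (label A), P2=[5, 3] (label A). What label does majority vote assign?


d(q,P0) = 4.1231  (label B)
d(q,P1) = 4.1231  (label A)
d(q,P2) = 5.0  (label A)
Votes: A=2, B=1
Majority → A

A


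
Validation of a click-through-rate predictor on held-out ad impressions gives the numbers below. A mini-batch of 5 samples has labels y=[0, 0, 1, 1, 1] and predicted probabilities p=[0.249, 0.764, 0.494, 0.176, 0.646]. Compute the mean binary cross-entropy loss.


L[0] = -ln(1-0.249) = -ln(0.751) = 0.2863
L[1] = -ln(1-0.764) = -ln(0.236) = 1.4439
L[2] = -ln(0.494) = 0.7052
L[3] = -ln(0.176) = 1.7373
L[4] = -ln(0.646) = 0.437
mean = (0.2863 + 1.4439 + 0.7052 + 1.7373 + 0.437)/5 = 0.9219

0.9219


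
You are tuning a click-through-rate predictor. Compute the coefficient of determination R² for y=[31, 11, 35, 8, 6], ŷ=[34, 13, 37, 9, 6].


ȳ = 18.2
SS_res = Σ(y-ŷ)² = 18
SS_tot = Σ(y-ȳ)² = 750.8
R² = 1 - SS_res/SS_tot = 1 - 0.024 = 0.976

0.976


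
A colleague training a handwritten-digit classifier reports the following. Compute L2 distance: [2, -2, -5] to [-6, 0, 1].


d = √((2+ 6)² + (-2-0)² + (-5-1)²)
  = √(64 + 4 + 36)
  = √104 = 10.198

10.198


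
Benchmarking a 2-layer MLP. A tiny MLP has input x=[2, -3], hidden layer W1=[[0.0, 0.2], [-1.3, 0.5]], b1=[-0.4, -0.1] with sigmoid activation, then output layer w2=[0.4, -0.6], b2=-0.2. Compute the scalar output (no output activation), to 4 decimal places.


z1[0] = (0.0)·(2) + (0.2)·(-3) - 0.4 = -1.0
z1[1] = (-1.3)·(2) + (0.5)·(-3) - 0.1 = -4.2
h = sigmoid(z1) = [0.2689, 0.0148]
output = (0.4)·(0.2689) + (-0.6)·(0.0148) - 0.2 = -0.1013

-0.1013


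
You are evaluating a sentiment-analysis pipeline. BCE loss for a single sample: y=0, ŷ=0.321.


BCE = -[y·ln(p) + (1-y)·ln(1-p)]
= -0 - 1·ln(1-0.321)
= -ln(0.679) = 0.3871

0.3871


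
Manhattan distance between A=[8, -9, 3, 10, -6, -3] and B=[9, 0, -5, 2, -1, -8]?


d = |8-9| + |-9-0| + |3+ 5| + |10-2| + |-6+ 1| + |-3+ 8|
  = 1 + 9 + 8 + 8 + 5 + 5
  = 36

36


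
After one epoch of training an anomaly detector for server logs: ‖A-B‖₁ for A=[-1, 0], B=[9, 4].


d = |-1-9| + |0-4|
  = 10 + 4
  = 14

14


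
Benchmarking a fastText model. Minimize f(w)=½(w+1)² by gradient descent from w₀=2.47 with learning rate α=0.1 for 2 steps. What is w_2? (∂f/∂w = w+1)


step 1: grad = 2.47+1 = 3.47; w = 2.47 - 0.1·(3.47) = 2.123
step 2: grad = 2.123+1 = 3.123; w = 2.123 - 0.1·(3.123) = 1.8107

1.8107


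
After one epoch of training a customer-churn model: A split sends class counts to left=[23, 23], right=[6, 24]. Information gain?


Parent = [29, 47], H_parent = 0.9591
H_left = 1 (n=46), H_right = 0.7219 (n=30)
H_children = (46/76)·1 + (30/76)·0.7219 = 0.8902
IG = 0.9591 - 0.8902 = 0.0689

0.0689


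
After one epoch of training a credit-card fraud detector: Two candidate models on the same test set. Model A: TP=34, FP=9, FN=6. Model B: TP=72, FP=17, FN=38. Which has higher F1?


Model A: P=34/43=0.7907, R=34/40=0.85, F1=2PR/(P+R)=2TP/(2TP+FP+FN)=68/83=0.8193
Model B: P=72/89=0.809, R=72/110=0.6545, F1=2PR/(P+R)=2TP/(2TP+FP+FN)=144/199=0.7236
0.8193 > 0.7236 → Model A

Model A


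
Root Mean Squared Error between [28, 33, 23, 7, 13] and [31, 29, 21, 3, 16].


MSE = 54/5 = 10.8
RMSE = √(54/5) = 3.2863

3.2863


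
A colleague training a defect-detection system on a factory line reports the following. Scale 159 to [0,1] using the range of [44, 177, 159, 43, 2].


min=2, max=177
(159-2)/(177-2) = 157/175 = 0.8971

0.8971


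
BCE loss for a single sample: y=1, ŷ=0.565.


BCE = -[y·ln(p) + (1-y)·ln(1-p)]
= -1·ln(0.565) - 0
= -ln(0.565) = 0.5709

0.5709


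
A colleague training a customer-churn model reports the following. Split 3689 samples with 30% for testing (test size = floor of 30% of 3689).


Test = ⌊3689·30/100⌋ = 1106
Train = 3689 - 1106 = 2583

Train: 2583, Test: 1106


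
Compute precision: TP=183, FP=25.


Precision = TP/(TP+FP)
= 183/(183+25)
= 183/208 = 87.98%

87.98%


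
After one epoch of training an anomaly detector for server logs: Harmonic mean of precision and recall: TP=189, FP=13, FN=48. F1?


Precision = 189/202 = 0.9356
Recall = 189/237 = 0.7975
F1 = 2·P·R/(P+R) = 2·TP/(2·TP+FP+FN) = 378/(378+13+48) = 378/439 = 0.861

0.861


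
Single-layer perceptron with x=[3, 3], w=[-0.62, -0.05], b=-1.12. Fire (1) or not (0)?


z = (3)·(-0.62) + (3)·(-0.05) - 1.12
  = -3.13
step(z) = 0 (z<0)

0


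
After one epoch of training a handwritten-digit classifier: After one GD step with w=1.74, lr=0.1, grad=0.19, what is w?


w_new = w - α·∇
= 1.74 - 0.1·0.19
= 1.74 - 0.019
= 1.721

1.721


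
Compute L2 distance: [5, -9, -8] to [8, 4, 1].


d = √((5-8)² + (-9-4)² + (-8-1)²)
  = √(9 + 169 + 81)
  = √259 = 16.0935

16.0935


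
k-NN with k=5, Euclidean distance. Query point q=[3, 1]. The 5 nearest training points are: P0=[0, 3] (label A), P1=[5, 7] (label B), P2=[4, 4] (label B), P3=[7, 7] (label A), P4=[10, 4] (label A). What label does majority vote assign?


d(q,P0) = 3.6056  (label A)
d(q,P1) = 6.3246  (label B)
d(q,P2) = 3.1623  (label B)
d(q,P3) = 7.2111  (label A)
d(q,P4) = 7.6158  (label A)
Votes: A=3, B=2
Majority → A

A
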